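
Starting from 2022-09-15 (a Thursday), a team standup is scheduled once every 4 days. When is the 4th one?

The 4th occurrence is 3 intervals after the first: 3 × 4 = 12 days after 2022-09-15.
12 days later is 2022-09-27.

2022-09-27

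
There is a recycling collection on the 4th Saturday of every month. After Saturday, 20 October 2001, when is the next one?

October 2001 starts on a Monday; its first Saturday is the 6th, so the 4th Saturday is the 27th — 27 October 2001.
27 October 2001 is after 20 October 2001, so that is the next one.

27 October 2001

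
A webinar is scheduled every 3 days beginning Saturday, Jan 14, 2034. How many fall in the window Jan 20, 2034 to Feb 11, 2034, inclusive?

8

Occurrences land 3·i days after Jan 14, 2034 for i = 0, 1, 2, …
Jan 20, 2034 is 6 days after the start; 6 ÷ 3 = 2 remainder 0. First occurrence in the window: #3 on Jan 20, 2034 (2×3 = 6 days in).
Feb 11, 2034 is 28 days after the start; 28 ÷ 3 = 9 remainder 1. Last occurrence in the window: #10 on Feb 10, 2034.
Occurrences #3 through #10: 8 in total.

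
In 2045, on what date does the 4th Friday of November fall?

November 2045 begins on a Wednesday, so the first Friday is November 3 (2 days later).
The 4th Friday is 3 weeks later: 3 + 21 = 24.

2045-11-24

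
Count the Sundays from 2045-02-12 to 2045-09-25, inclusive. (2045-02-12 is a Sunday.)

2045-02-12 is a Sunday; the first Sunday on or after it is 2045-02-12.
From 2045-02-12 to 2045-09-25: 16 + 31 + 30 + 31 + 30 + 31 + 31 + 25 = 225 days (rest of February, March, April, May, June, July, August, September).
225 ÷ 7 = 32 full weeks with remainder 1, so 32 more Sundays after the first → 33.

33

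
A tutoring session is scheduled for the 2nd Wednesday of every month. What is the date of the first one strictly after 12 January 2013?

January 2013 starts on a Tuesday; its first Wednesday is the 2nd, so the 2nd Wednesday is the 9th — 9 January 2013.
That is not after 12 January 2013, so look at February 2013.
February 2013 starts on a Friday; its first Wednesday is the 6th, so the 2nd Wednesday is the 13th — 13 February 2013.

13 February 2013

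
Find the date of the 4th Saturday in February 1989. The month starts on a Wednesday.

February 1989 begins on a Wednesday, so the first Saturday is February 4 (3 days later).
The 4th Saturday is 3 weeks later: 4 + 21 = 25.

25 February 1989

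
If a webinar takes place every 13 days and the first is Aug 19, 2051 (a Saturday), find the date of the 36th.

Nov 16, 2052

The 36th occurrence is 35 intervals after the first: 35 × 13 = 455 days after Aug 19, 2051.
Aug has 31 days — 12 days to the end of Aug leaves 443.
From end of Aug to end of 2051 is 122 days (321 left).
Jan has 31 days (290 left).
Feb has 29 days (261 left).
Mar has 31 days (230 left).
Apr has 30 days (200 left).
May has 31 days (169 left).
Jun has 30 days (139 left).
Jul has 31 days (108 left).
Aug has 31 days (77 left).
Sep has 30 days (47 left).
Oct has 31 days (16 left).
16 days into Nov → Nov 16, 2052.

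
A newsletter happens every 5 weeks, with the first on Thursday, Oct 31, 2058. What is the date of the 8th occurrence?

Jul 3, 2059

The 8th occurrence is 7 intervals after the first: 7 × 35 = 245 days after Oct 31, 2058.
Oct has 31 days — 0 days to the end of Oct leaves 245.
Nov has 30 days (215 left).
Dec has 31 days (184 left).
Jan has 31 days (153 left).
Feb has 28 days (125 left).
Mar has 31 days (94 left).
Apr has 30 days (64 left).
May has 31 days (33 left).
Jun has 30 days (3 left).
3 days into Jul → Jul 3, 2059.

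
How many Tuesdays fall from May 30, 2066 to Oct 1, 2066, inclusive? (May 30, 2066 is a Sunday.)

18

May 30, 2066 is a Sunday; the first Tuesday on or after it is Jun 1, 2066 (2 days later).
From Jun 1, 2066 to Oct 1, 2066: 29 + 31 + 31 + 30 + 1 = 122 days (rest of Jun, Jul, Aug, Sep, Oct).
122 ÷ 7 = 17 full weeks with remainder 3, so 17 more Tuesdays after the first → 18.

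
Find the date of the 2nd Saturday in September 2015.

The first Saturday of September 2015 is September 5.
The 2nd Saturday is 1 weeks later: 5 + 7 = 12.

2015-09-12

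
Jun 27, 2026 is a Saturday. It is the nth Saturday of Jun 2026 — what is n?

4th

Day 27 falls in week ⌈27/7⌉ of the month.
Days 1–7 hold the 1st Saturday, 8–14 the 2nd, 15–21 the 3rd, 22–28 the 4th, 29–31 the 5th.
27 is in the range for the 4th.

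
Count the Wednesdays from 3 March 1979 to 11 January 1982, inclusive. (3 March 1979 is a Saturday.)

3 March 1979 is a Saturday; the first Wednesday on or after it is 7 March 1979 (4 days later).
From 7 March 1979 to 11 January 1982: 299 + 366 + 365 + 11 = 1041 days (rest of 1979, 1980, 1981, to 11 January 1982 in 1982).
1041 ÷ 7 = 148 full weeks with remainder 5, so 148 more Wednesdays after the first → 149.

149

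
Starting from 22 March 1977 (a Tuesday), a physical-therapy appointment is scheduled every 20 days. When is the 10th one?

The 10th occurrence is 9 intervals after the first: 9 × 20 = 180 days after 22 March 1977.
March has 31 days — 9 days to the end of March leaves 171.
April has 30 days (141 left).
May has 31 days (110 left).
June has 30 days (80 left).
July has 31 days (49 left).
August has 31 days (18 left).
18 days into September → 18 September 1977.

18 September 1977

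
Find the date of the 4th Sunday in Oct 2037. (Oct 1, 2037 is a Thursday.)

Oct 25, 2037

Oct 2037 begins on a Thursday, so the first Sunday is Oct 4 (3 days later).
The 4th Sunday is 3 weeks later: 4 + 21 = 25.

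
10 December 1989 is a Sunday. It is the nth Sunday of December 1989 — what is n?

2nd

Day 10 falls in week ⌈10/7⌉ of the month.
Days 1–7 hold the 1st Sunday, 8–14 the 2nd, 15–21 the 3rd, 22–28 the 4th, 29–31 the 5th.
10 is in the range for the 2nd.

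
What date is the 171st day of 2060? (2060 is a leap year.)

Jun 19, 2060

Jan has 31 days (171 − 31 = 140 remain).
Feb has 29 days (140 − 29 = 111 remain).
Mar has 31 days (111 − 31 = 80 remain).
Apr has 30 days (80 − 30 = 50 remain).
May has 31 days (50 − 31 = 19 remain).
19 into Jun → Jun 19.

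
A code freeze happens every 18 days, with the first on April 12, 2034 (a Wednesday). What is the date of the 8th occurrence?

The 8th occurrence is 7 intervals after the first: 7 × 18 = 126 days after April 12, 2034.
April has 30 days — 18 days to the end of April leaves 108.
May has 31 days (77 left).
June has 30 days (47 left).
July has 31 days (16 left).
16 days into August → August 16, 2034.

August 16, 2034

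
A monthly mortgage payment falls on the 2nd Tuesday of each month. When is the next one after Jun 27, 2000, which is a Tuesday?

Jun 2000 starts on a Thursday; its first Tuesday is the 6th, so the 2nd Tuesday is the 13th — Jun 13, 2000.
That is not after Jun 27, 2000, so look at Jul 2000.
Jul 2000 starts on a Saturday; its first Tuesday is the 4th, so the 2nd Tuesday is the 11th — Jul 11, 2000.

Jul 11, 2000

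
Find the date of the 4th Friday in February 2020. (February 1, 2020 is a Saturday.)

February 28, 2020

February 2020 begins on a Saturday, so the first Friday is February 7 (6 days later).
The 4th Friday is 3 weeks later: 7 + 21 = 28.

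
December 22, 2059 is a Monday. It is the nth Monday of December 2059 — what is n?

Day 22 falls in week ⌈22/7⌉ of the month.
Days 1–7 hold the 1st Monday, 8–14 the 2nd, 15–21 the 3rd, 22–28 the 4th, 29–31 the 5th.
22 is in the range for the 4th.

4th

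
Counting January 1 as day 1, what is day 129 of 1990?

January has 31 days (129 − 31 = 98 remain).
February has 28 days (98 − 28 = 70 remain).
March has 31 days (70 − 31 = 39 remain).
April has 30 days (39 − 30 = 9 remain).
9 into May → May 9.

1990-05-09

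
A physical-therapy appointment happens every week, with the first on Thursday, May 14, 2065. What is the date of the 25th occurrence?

The 25th occurrence is 24 intervals after the first: 24 × 7 = 168 days after May 14, 2065.
May has 31 days — 17 days to the end of May leaves 151.
June has 30 days (121 left).
July has 31 days (90 left).
August has 31 days (59 left).
September has 30 days (29 left).
29 days into October → October 29, 2065.

October 29, 2065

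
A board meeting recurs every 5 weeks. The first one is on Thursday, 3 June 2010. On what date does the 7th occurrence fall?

30 December 2010

The 7th occurrence is 6 intervals after the first: 6 × 35 = 210 days after 3 June 2010.
June has 30 days — 27 days to the end of June leaves 183.
July has 31 days (152 left).
August has 31 days (121 left).
September has 30 days (91 left).
October has 31 days (60 left).
November has 30 days (30 left).
30 days into December → 30 December 2010.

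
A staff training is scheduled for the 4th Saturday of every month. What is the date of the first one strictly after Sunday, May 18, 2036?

May 2036 starts on a Thursday; its first Saturday is the 3rd, so the 4th Saturday is the 24th — May 24, 2036.
May 24, 2036 is after May 18, 2036, so that is the next one.

May 24, 2036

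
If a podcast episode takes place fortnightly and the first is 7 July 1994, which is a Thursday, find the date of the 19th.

The 19th occurrence is 18 intervals after the first: 18 × 14 = 252 days after 7 July 1994.
July has 31 days — 24 days to the end of July leaves 228.
August has 31 days (197 left).
September has 30 days (167 left).
October has 31 days (136 left).
November has 30 days (106 left).
December has 31 days (75 left).
January has 31 days (44 left).
February has 28 days (16 left).
16 days into March → 16 March 1995.

16 March 1995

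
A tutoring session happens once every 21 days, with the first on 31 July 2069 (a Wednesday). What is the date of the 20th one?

The 20th occurrence is 19 intervals after the first: 19 × 21 = 399 days after 31 July 2069.
July has 31 days — 0 days to the end of July leaves 399.
August has 31 days (368 left).
September has 30 days (338 left).
October has 31 days (307 left).
November has 30 days (277 left).
December has 31 days (246 left).
January has 31 days (215 left).
February has 28 days (187 left).
March has 31 days (156 left).
April has 30 days (126 left).
May has 31 days (95 left).
June has 30 days (65 left).
July has 31 days (34 left).
August has 31 days (3 left).
3 days into September → 3 September 2070.

3 September 2070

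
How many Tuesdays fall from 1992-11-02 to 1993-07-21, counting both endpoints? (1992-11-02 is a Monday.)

1992-11-02 is a Monday; the first Tuesday on or after it is 1992-11-03 (1 day later).
From 1992-11-03 to 1993-07-21: 27 + 31 + 31 + 28 + 31 + 30 + 31 + 30 + 21 = 260 days (rest of November, December, January, February, March, April, May, June, July).
260 ÷ 7 = 37 full weeks with remainder 1, so 37 more Tuesdays after the first → 38.

38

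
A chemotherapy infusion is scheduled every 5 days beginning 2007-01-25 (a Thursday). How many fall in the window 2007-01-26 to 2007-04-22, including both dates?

17

Occurrences land 5·i days after 2007-01-25 for i = 0, 1, 2, …
2007-01-26 is 1 day after the start; 1 ÷ 5 = 0 remainder 1; since the remainder is 1, round up to i = 1. First occurrence in the window: #2 on 2007-01-30 (1×5 = 5 days in).
2007-04-22 is 87 days after the start; 87 ÷ 5 = 17 remainder 2. Last occurrence in the window: #18 on 2007-04-20.
Occurrences #2 through #18: 17 in total.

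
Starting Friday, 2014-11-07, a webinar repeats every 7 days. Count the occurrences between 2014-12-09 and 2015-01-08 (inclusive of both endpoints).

4

Occurrences land 7·i days after 2014-11-07 for i = 0, 1, 2, …
2014-12-09 is 32 days after the start; 32 ÷ 7 = 4 remainder 4; since the remainder is 4, round up to i = 5. First occurrence in the window: #6 on 2014-12-12 (5×7 = 35 days in).
2015-01-08 is 62 days after the start; 62 ÷ 7 = 8 remainder 6. Last occurrence in the window: #9 on 2015-01-02.
Occurrences #6 through #9: 4 in total.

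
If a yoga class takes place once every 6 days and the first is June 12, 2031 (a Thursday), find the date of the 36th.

The 36th occurrence is 35 intervals after the first: 35 × 6 = 210 days after June 12, 2031.
June has 30 days — 18 days to the end of June leaves 192.
July has 31 days (161 left).
August has 31 days (130 left).
September has 30 days (100 left).
October has 31 days (69 left).
November has 30 days (39 left).
December has 31 days (8 left).
8 days into January → January 8, 2032.

January 8, 2032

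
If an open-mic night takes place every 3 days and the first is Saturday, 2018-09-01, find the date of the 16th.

The 16th occurrence is 15 intervals after the first: 15 × 3 = 45 days after 2018-09-01.
September has 30 days — 29 days to the end of September leaves 16.
16 days into October → 2018-10-16.

2018-10-16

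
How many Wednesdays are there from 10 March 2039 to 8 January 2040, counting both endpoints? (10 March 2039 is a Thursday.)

10 March 2039 is a Thursday; the first Wednesday on or after it is 16 March 2039 (6 days later).
From 16 March 2039 to 8 January 2040: 15 + 30 + 31 + 30 + 31 + 31 + 30 + 31 + 30 + 31 + 8 = 298 days (rest of March, April, May, June, July, August, September, October, November, December, January).
298 ÷ 7 = 42 full weeks with remainder 4, so 42 more Wednesdays after the first → 43.

43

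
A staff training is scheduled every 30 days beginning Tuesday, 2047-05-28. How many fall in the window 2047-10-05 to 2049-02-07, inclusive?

16

Occurrences land 30·i days after 2047-05-28 for i = 0, 1, 2, …
2047-10-05 is 130 days after the start; 130 ÷ 30 = 4 remainder 10; since the remainder is 10, round up to i = 5. First occurrence in the window: #6 on 2047-10-25 (5×30 = 150 days in).
2049-02-07 is 621 days after the start; 621 ÷ 30 = 20 remainder 21. Last occurrence in the window: #21 on 2049-01-17.
Occurrences #6 through #21: 16 in total.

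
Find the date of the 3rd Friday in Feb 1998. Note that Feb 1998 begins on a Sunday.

Feb 1998 begins on a Sunday, so the first Friday is Feb 6 (5 days later).
The 3rd Friday is 2 weeks later: 6 + 14 = 20.

Feb 20, 1998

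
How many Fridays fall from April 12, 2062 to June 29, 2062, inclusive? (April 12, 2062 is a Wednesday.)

11

April 12, 2062 is a Wednesday; the first Friday on or after it is April 14, 2062 (2 days later).
From April 14, 2062 to June 29, 2062: 16 + 31 + 29 = 76 days (rest of April, May, June).
76 ÷ 7 = 10 full weeks with remainder 6, so 10 more Fridays after the first → 11.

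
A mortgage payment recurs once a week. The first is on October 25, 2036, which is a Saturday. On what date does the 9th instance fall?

December 20, 2036

The 9th occurrence is 8 intervals after the first: 8 × 7 = 56 days after October 25, 2036.
October has 31 days — 6 days to the end of October leaves 50.
November has 30 days (20 left).
20 days into December → December 20, 2036.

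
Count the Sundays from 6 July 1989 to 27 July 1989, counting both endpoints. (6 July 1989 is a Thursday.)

3

6 July 1989 is a Thursday; the first Sunday on or after it is 9 July 1989 (3 days later).
From 9 July 1989 to 27 July 1989 is 27 − 9 = 18 days.
18 ÷ 7 = 2 full weeks with remainder 4, so 2 more Sundays after the first → 3.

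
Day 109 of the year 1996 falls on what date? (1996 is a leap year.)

January has 31 days (109 − 31 = 78 remain).
February has 29 days (78 − 29 = 49 remain).
March has 31 days (49 − 31 = 18 remain).
18 into April → April 18.

April 18, 1996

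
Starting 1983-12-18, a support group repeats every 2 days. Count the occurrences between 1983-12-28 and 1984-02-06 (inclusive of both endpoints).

Occurrences land 2·i days after 1983-12-18 for i = 0, 1, 2, …
1983-12-28 is 10 days after the start; 10 ÷ 2 = 5 remainder 0. First occurrence in the window: #6 on 1983-12-28 (5×2 = 10 days in).
1984-02-06 is 50 days after the start; 50 ÷ 2 = 25 remainder 0. Last occurrence in the window: #26 on 1984-02-06.
Occurrences #6 through #26: 21 in total.

21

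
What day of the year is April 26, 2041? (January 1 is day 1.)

Days in months before April: 31 + 28 + 31 = 90.
Plus 26 days into April → day 116.

116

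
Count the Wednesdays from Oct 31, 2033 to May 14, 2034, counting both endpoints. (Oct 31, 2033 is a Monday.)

28

Oct 31, 2033 is a Monday; the first Wednesday on or after it is Nov 2, 2033 (2 days later).
From Nov 2, 2033 to May 14, 2034: 28 + 31 + 31 + 28 + 31 + 30 + 14 = 193 days (rest of Nov, Dec, Jan, Feb, Mar, Apr, May).
193 ÷ 7 = 27 full weeks with remainder 4, so 27 more Wednesdays after the first → 28.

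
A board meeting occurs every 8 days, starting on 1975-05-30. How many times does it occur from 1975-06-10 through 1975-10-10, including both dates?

Occurrences land 8·i days after 1975-05-30 for i = 0, 1, 2, …
1975-06-10 is 11 days after the start; 11 ÷ 8 = 1 remainder 3; since the remainder is 3, round up to i = 2. First occurrence in the window: #3 on 1975-06-15 (2×8 = 16 days in).
1975-10-10 is 133 days after the start; 133 ÷ 8 = 16 remainder 5. Last occurrence in the window: #17 on 1975-10-05.
Occurrences #3 through #17: 15 in total.

15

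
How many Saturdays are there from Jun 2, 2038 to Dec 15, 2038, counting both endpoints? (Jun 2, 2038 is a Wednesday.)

28

Jun 2, 2038 is a Wednesday; the first Saturday on or after it is Jun 5, 2038 (3 days later).
From Jun 5, 2038 to Dec 15, 2038: 25 + 31 + 31 + 30 + 31 + 30 + 15 = 193 days (rest of Jun, Jul, Aug, Sep, Oct, Nov, Dec).
193 ÷ 7 = 27 full weeks with remainder 4, so 27 more Saturdays after the first → 28.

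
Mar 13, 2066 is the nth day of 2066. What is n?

Days in months before Mar: 31 + 28 = 59.
Plus 13 days into Mar → day 72.

72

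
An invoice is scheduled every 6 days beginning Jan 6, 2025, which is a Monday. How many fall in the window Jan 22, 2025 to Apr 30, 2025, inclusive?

Occurrences land 6·i days after Jan 6, 2025 for i = 0, 1, 2, …
Jan 22, 2025 is 16 days after the start; 16 ÷ 6 = 2 remainder 4; since the remainder is 4, round up to i = 3. First occurrence in the window: #4 on Jan 24, 2025 (3×6 = 18 days in).
Apr 30, 2025 is 114 days after the start; 114 ÷ 6 = 19 remainder 0. Last occurrence in the window: #20 on Apr 30, 2025.
Occurrences #4 through #20: 17 in total.

17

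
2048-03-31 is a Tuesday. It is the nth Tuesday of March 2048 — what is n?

5th

Day 31 falls in week ⌈31/7⌉ of the month.
Days 1–7 hold the 1st Tuesday, 8–14 the 2nd, 15–21 the 3rd, 22–28 the 4th, 29–31 the 5th.
31 is in the range for the 5th.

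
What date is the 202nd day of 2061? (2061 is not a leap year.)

January has 31 days (202 − 31 = 171 remain).
February has 28 days (171 − 28 = 143 remain).
March has 31 days (143 − 31 = 112 remain).
April has 30 days (112 − 30 = 82 remain).
May has 31 days (82 − 31 = 51 remain).
June has 30 days (51 − 30 = 21 remain).
21 into July → July 21.

2061-07-21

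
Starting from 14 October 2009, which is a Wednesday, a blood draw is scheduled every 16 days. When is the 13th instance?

24 April 2010

The 13th occurrence is 12 intervals after the first: 12 × 16 = 192 days after 14 October 2009.
October has 31 days — 17 days to the end of October leaves 175.
November has 30 days (145 left).
December has 31 days (114 left).
January has 31 days (83 left).
February has 28 days (55 left).
March has 31 days (24 left).
24 days into April → 24 April 2010.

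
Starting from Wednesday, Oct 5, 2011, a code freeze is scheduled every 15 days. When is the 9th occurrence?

Feb 2, 2012

The 9th occurrence is 8 intervals after the first: 8 × 15 = 120 days after Oct 5, 2011.
Oct has 31 days — 26 days to the end of Oct leaves 94.
Nov has 30 days (64 left).
Dec has 31 days (33 left).
Jan has 31 days (2 left).
2 days into Feb → Feb 2, 2012.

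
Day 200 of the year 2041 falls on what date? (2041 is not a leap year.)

January has 31 days (200 − 31 = 169 remain).
February has 28 days (169 − 28 = 141 remain).
March has 31 days (141 − 31 = 110 remain).
April has 30 days (110 − 30 = 80 remain).
May has 31 days (80 − 31 = 49 remain).
June has 30 days (49 − 30 = 19 remain).
19 into July → July 19.

2041-07-19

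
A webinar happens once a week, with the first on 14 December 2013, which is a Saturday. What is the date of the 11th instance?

22 February 2014

The 11th occurrence is 10 intervals after the first: 10 × 7 = 70 days after 14 December 2013.
December has 31 days — 17 days to the end of December leaves 53.
January has 31 days (22 left).
22 days into February → 22 February 2014.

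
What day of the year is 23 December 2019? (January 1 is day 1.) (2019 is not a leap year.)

Days in months before December: 31 + 28 + 31 + 30 + 31 + 30 + 31 + 31 + 30 + 31 + 30 = 334.
Plus 23 days into December → day 357.

357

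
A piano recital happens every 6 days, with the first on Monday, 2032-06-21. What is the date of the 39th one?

2033-02-04

The 39th occurrence is 38 intervals after the first: 38 × 6 = 228 days after 2032-06-21.
June has 30 days — 9 days to the end of June leaves 219.
July has 31 days (188 left).
August has 31 days (157 left).
September has 30 days (127 left).
October has 31 days (96 left).
November has 30 days (66 left).
December has 31 days (35 left).
January has 31 days (4 left).
4 days into February → 2033-02-04.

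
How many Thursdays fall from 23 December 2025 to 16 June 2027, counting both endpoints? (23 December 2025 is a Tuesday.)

77

23 December 2025 is a Tuesday; the first Thursday on or after it is 25 December 2025 (2 days later).
From 25 December 2025 to 16 June 2027: 6 + 365 + 167 = 538 days (rest of 2025, 2026, to 16 June 2027 in 2027).
538 ÷ 7 = 76 full weeks with remainder 6, so 76 more Thursdays after the first → 77.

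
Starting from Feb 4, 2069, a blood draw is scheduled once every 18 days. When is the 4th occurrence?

The 4th occurrence is 3 intervals after the first: 3 × 18 = 54 days after Feb 4, 2069.
Feb has 28 days — 24 days to the end of Feb leaves 30.
30 days into Mar → Mar 30, 2069.

Mar 30, 2069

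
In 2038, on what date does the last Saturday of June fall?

2038-06-26

June 2038 begins on a Tuesday, so the first Saturday is June 5 (4 days later).
June 2038 has 30 days. Adding weeks: 5, 12, 19, 26 — the last one ≤ 30 is the 26th.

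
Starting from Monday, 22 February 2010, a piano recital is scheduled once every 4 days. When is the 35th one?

The 35th occurrence is 34 intervals after the first: 34 × 4 = 136 days after 22 February 2010.
February has 28 days — 6 days to the end of February leaves 130.
March has 31 days (99 left).
April has 30 days (69 left).
May has 31 days (38 left).
June has 30 days (8 left).
8 days into July → 8 July 2010.

8 July 2010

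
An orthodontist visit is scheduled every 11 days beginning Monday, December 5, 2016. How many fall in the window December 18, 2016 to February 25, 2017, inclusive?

Occurrences land 11·i days after December 5, 2016 for i = 0, 1, 2, …
December 18, 2016 is 13 days after the start; 13 ÷ 11 = 1 remainder 2; since the remainder is 2, round up to i = 2. First occurrence in the window: #3 on December 27, 2016 (2×11 = 22 days in).
February 25, 2017 is 82 days after the start; 82 ÷ 11 = 7 remainder 5. Last occurrence in the window: #8 on February 20, 2017.
Occurrences #3 through #8: 6 in total.

6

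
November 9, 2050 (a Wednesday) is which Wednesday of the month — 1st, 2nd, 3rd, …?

Day 9 falls in week ⌈9/7⌉ of the month.
Days 1–7 hold the 1st Wednesday, 8–14 the 2nd, 15–21 the 3rd, 22–28 the 4th, 29–31 the 5th.
9 is in the range for the 2nd.

2nd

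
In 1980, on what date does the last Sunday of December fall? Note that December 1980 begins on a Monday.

1980-12-28

December 1980 begins on a Monday, so the first Sunday is December 7 (6 days later).
December 1980 has 31 days. Adding weeks: 7, 14, 21, 28 — the last one ≤ 31 is the 28th.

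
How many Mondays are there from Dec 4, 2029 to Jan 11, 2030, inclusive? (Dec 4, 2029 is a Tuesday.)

Dec 4, 2029 is a Tuesday; the first Monday on or after it is Dec 10, 2029 (6 days later).
From Dec 10, 2029 to Jan 11, 2030: 21 + 11 = 32 days (rest of Dec, Jan).
32 ÷ 7 = 4 full weeks with remainder 4, so 4 more Mondays after the first → 5.

5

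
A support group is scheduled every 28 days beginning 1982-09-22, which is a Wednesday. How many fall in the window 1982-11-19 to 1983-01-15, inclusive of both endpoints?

2

Occurrences land 28·i days after 1982-09-22 for i = 0, 1, 2, …
1982-11-19 is 58 days after the start; 58 ÷ 28 = 2 remainder 2; since the remainder is 2, round up to i = 3. First occurrence in the window: #4 on 1982-12-15 (3×28 = 84 days in).
1983-01-15 is 115 days after the start; 115 ÷ 28 = 4 remainder 3. Last occurrence in the window: #5 on 1983-01-12.
Occurrences #4 through #5: 2 in total.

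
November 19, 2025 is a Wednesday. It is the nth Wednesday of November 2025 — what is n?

3rd

Day 19 falls in week ⌈19/7⌉ of the month.
Days 1–7 hold the 1st Wednesday, 8–14 the 2nd, 15–21 the 3rd, 22–28 the 4th, 29–31 the 5th.
19 is in the range for the 3rd.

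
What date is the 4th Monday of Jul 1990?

Jul 1990 begins on a Sunday, so the first Monday is Jul 2 (1 day later).
The 4th Monday is 3 weeks later: 2 + 21 = 23.

Jul 23, 1990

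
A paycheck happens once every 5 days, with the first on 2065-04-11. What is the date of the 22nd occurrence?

The 22nd occurrence is 21 intervals after the first: 21 × 5 = 105 days after 2065-04-11.
April has 30 days — 19 days to the end of April leaves 86.
May has 31 days (55 left).
June has 30 days (25 left).
25 days into July → 2065-07-25.

2065-07-25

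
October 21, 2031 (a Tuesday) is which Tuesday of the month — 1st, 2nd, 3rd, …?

3rd

Day 21 falls in week ⌈21/7⌉ of the month.
Days 1–7 hold the 1st Tuesday, 8–14 the 2nd, 15–21 the 3rd, 22–28 the 4th, 29–31 the 5th.
21 is in the range for the 3rd.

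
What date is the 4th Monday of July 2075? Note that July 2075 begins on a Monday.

July 22, 2075

July 2075 begins on a Monday, so the first Monday is July 1.
The 4th Monday is 3 weeks later: 1 + 21 = 22.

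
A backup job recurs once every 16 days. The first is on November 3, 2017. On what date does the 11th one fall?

The 11th occurrence is 10 intervals after the first: 10 × 16 = 160 days after November 3, 2017.
November has 30 days — 27 days to the end of November leaves 133.
December has 31 days (102 left).
January has 31 days (71 left).
February has 28 days (43 left).
March has 31 days (12 left).
12 days into April → April 12, 2018.

April 12, 2018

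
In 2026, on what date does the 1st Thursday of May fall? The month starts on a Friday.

May 2026 begins on a Friday, so the first Thursday is May 7 (6 days later).

7 May 2026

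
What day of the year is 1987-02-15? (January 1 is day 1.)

46

Days in months before February: 31 = 31.
Plus 15 days into February → day 46.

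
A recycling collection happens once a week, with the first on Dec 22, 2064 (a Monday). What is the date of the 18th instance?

Apr 20, 2065

The 18th occurrence is 17 intervals after the first: 17 × 7 = 119 days after Dec 22, 2064.
Dec has 31 days — 9 days to the end of Dec leaves 110.
Jan has 31 days (79 left).
Feb has 28 days (51 left).
Mar has 31 days (20 left).
20 days into Apr → Apr 20, 2065.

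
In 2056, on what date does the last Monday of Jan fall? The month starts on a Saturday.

Jan 31, 2056

Jan 2056 begins on a Saturday, so the first Monday is Jan 3 (2 days later).
Jan 2056 has 31 days. Adding weeks: 3, 10, 17, 24, 31 — the last one ≤ 31 is the 31st.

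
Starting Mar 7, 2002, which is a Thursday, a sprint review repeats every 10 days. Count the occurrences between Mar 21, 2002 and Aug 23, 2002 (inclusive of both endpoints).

Occurrences land 10·i days after Mar 7, 2002 for i = 0, 1, 2, …
Mar 21, 2002 is 14 days after the start; 14 ÷ 10 = 1 remainder 4; since the remainder is 4, round up to i = 2. First occurrence in the window: #3 on Mar 27, 2002 (2×10 = 20 days in).
Aug 23, 2002 is 169 days after the start; 169 ÷ 10 = 16 remainder 9. Last occurrence in the window: #17 on Aug 14, 2002.
Occurrences #3 through #17: 15 in total.

15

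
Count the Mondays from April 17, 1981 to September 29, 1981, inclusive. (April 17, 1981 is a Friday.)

24

April 17, 1981 is a Friday; the first Monday on or after it is April 20, 1981 (3 days later).
From April 20, 1981 to September 29, 1981: 10 + 31 + 30 + 31 + 31 + 29 = 162 days (rest of April, May, June, July, August, September).
162 ÷ 7 = 23 full weeks with remainder 1, so 23 more Mondays after the first → 24.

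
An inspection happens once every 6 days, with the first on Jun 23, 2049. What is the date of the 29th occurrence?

The 29th occurrence is 28 intervals after the first: 28 × 6 = 168 days after Jun 23, 2049.
Jun has 30 days — 7 days to the end of Jun leaves 161.
Jul has 31 days (130 left).
Aug has 31 days (99 left).
Sep has 30 days (69 left).
Oct has 31 days (38 left).
Nov has 30 days (8 left).
8 days into Dec → Dec 8, 2049.

Dec 8, 2049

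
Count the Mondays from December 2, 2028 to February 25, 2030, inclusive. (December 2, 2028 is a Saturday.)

December 2, 2028 is a Saturday; the first Monday on or after it is December 4, 2028 (2 days later).
From December 4, 2028 to February 25, 2030: 27 + 365 + 56 = 448 days (rest of 2028, 2029, to February 25, 2030 in 2030).
448 ÷ 7 = 64 full weeks with remainder 0, so 64 more Mondays after the first → 65.

65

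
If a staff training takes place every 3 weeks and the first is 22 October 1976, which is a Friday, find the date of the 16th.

The 16th occurrence is 15 intervals after the first: 15 × 21 = 315 days after 22 October 1976.
October has 31 days — 9 days to the end of October leaves 306.
November has 30 days (276 left).
December has 31 days (245 left).
January has 31 days (214 left).
February has 28 days (186 left).
March has 31 days (155 left).
April has 30 days (125 left).
May has 31 days (94 left).
June has 30 days (64 left).
July has 31 days (33 left).
August has 31 days (2 left).
2 days into September → 2 September 1977.

2 September 1977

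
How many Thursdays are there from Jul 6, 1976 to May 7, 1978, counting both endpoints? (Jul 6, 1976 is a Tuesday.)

96

Jul 6, 1976 is a Tuesday; the first Thursday on or after it is Jul 8, 1976 (2 days later).
From Jul 8, 1976 to May 7, 1978: 176 + 365 + 127 = 668 days (rest of 1976, 1977, to May 7, 1978 in 1978).
668 ÷ 7 = 95 full weeks with remainder 3, so 95 more Thursdays after the first → 96.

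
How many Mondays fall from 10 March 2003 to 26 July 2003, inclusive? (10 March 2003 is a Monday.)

20

10 March 2003 is a Monday; the first Monday on or after it is 10 March 2003.
From 10 March 2003 to 26 July 2003: 21 + 30 + 31 + 30 + 26 = 138 days (rest of March, April, May, June, July).
138 ÷ 7 = 19 full weeks with remainder 5, so 19 more Mondays after the first → 20.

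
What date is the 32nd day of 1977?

1 February 1977

January has 31 days (32 − 31 = 1 remain).
1 into February → February 1.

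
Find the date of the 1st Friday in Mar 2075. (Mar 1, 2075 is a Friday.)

Mar 2075 begins on a Friday, so the first Friday is Mar 1.

Mar 1, 2075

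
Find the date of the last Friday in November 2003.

The first Friday of November 2003 is November 7.
November 2003 has 30 days. Adding weeks: 7, 14, 21, 28 — the last one ≤ 30 is the 28th.

2003-11-28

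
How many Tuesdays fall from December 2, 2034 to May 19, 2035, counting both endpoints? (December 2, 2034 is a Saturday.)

December 2, 2034 is a Saturday; the first Tuesday on or after it is December 5, 2034 (3 days later).
From December 5, 2034 to May 19, 2035: 26 + 31 + 28 + 31 + 30 + 19 = 165 days (rest of December, January, February, March, April, May).
165 ÷ 7 = 23 full weeks with remainder 4, so 23 more Tuesdays after the first → 24.

24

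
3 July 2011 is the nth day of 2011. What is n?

Days in months before July: 31 + 28 + 31 + 30 + 31 + 30 = 181.
Plus 3 days into July → day 184.

184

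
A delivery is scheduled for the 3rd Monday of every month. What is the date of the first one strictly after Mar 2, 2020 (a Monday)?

Mar 16, 2020

Mar 2020 starts on a Sunday; its first Monday is the 2nd, so the 3rd Monday is the 16th — Mar 16, 2020.
Mar 16, 2020 is after Mar 2, 2020, so that is the next one.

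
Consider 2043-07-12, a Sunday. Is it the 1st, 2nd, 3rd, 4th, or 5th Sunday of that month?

2nd

Day 12 falls in week ⌈12/7⌉ of the month.
Days 1–7 hold the 1st Sunday, 8–14 the 2nd, 15–21 the 3rd, 22–28 the 4th, 29–31 the 5th.
12 is in the range for the 2nd.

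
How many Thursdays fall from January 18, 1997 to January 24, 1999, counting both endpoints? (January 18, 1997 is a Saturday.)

January 18, 1997 is a Saturday; the first Thursday on or after it is January 23, 1997 (5 days later).
From January 23, 1997 to January 24, 1999: 342 + 365 + 24 = 731 days (rest of 1997, 1998, to January 24, 1999 in 1999).
731 ÷ 7 = 104 full weeks with remainder 3, so 104 more Thursdays after the first → 105.

105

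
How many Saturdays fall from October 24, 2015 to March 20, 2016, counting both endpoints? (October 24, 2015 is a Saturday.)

October 24, 2015 is a Saturday; the first Saturday on or after it is October 24, 2015.
From October 24, 2015 to March 20, 2016: 7 + 30 + 31 + 31 + 29 + 20 = 148 days (rest of October, November, December, January, February, March).
148 ÷ 7 = 21 full weeks with remainder 1, so 21 more Saturdays after the first → 22.

22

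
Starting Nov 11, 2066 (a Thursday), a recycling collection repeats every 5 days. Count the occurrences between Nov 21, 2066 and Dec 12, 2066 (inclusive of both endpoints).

Occurrences land 5·i days after Nov 11, 2066 for i = 0, 1, 2, …
Nov 21, 2066 is 10 days after the start; 10 ÷ 5 = 2 remainder 0. First occurrence in the window: #3 on Nov 21, 2066 (2×5 = 10 days in).
Dec 12, 2066 is 31 days after the start; 31 ÷ 5 = 6 remainder 1. Last occurrence in the window: #7 on Dec 11, 2066.
Occurrences #3 through #7: 5 in total.

5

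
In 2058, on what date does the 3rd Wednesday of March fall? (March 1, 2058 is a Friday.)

March 2058 begins on a Friday, so the first Wednesday is March 6 (5 days later).
The 3rd Wednesday is 2 weeks later: 6 + 14 = 20.

March 20, 2058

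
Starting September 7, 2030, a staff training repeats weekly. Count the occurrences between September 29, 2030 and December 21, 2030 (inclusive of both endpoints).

12

Occurrences land 7·i days after September 7, 2030 for i = 0, 1, 2, …
September 29, 2030 is 22 days after the start; 22 ÷ 7 = 3 remainder 1; since the remainder is 1, round up to i = 4. First occurrence in the window: #5 on October 5, 2030 (4×7 = 28 days in).
December 21, 2030 is 105 days after the start; 105 ÷ 7 = 15 remainder 0. Last occurrence in the window: #16 on December 21, 2030.
Occurrences #5 through #16: 12 in total.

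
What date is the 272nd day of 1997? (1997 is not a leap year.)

Jan has 31 days (272 − 31 = 241 remain).
Feb has 28 days (241 − 28 = 213 remain).
Mar has 31 days (213 − 31 = 182 remain).
Apr has 30 days (182 − 30 = 152 remain).
May has 31 days (152 − 31 = 121 remain).
Jun has 30 days (121 − 30 = 91 remain).
Jul has 31 days (91 − 31 = 60 remain).
Aug has 31 days (60 − 31 = 29 remain).
29 into Sep → Sep 29.

Sep 29, 1997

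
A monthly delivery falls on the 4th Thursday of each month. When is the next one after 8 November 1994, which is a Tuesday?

November 1994 starts on a Tuesday; its first Thursday is the 3rd, so the 4th Thursday is the 24th — 24 November 1994.
24 November 1994 is after 8 November 1994, so that is the next one.

24 November 1994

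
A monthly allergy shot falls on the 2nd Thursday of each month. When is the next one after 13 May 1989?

8 June 1989

May 1989 starts on a Monday; its first Thursday is the 4th, so the 2nd Thursday is the 11th — 11 May 1989.
That is not after 13 May 1989, so look at June 1989.
June 1989 starts on a Thursday; its first Thursday is the 1st, so the 2nd Thursday is the 8th — 8 June 1989.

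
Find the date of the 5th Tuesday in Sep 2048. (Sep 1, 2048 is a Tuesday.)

Sep 2048 begins on a Tuesday, so the first Tuesday is Sep 1.
The 5th Tuesday is 4 weeks later: 1 + 28 = 29.

Sep 29, 2048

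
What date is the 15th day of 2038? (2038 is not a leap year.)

15 into January → January 15.

15 January 2038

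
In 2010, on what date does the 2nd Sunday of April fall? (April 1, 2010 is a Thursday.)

April 2010 begins on a Thursday, so the first Sunday is April 4 (3 days later).
The 2nd Sunday is 1 weeks later: 4 + 7 = 11.

2010-04-11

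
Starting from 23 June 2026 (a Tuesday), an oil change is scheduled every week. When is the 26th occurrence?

The 26th occurrence is 25 intervals after the first: 25 × 7 = 175 days after 23 June 2026.
June has 30 days — 7 days to the end of June leaves 168.
July has 31 days (137 left).
August has 31 days (106 left).
September has 30 days (76 left).
October has 31 days (45 left).
November has 30 days (15 left).
15 days into December → 15 December 2026.

15 December 2026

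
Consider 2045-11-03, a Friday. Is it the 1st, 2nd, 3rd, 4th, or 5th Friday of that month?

1st

Day 3 falls in week ⌈3/7⌉ of the month.
Days 1–7 hold the 1st Friday, 8–14 the 2nd, 15–21 the 3rd, 22–28 the 4th, 29–31 the 5th.
3 is in the range for the 1st.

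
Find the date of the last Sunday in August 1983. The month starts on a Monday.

August 28, 1983

August 1983 begins on a Monday, so the first Sunday is August 7 (6 days later).
August 1983 has 31 days. Adding weeks: 7, 14, 21, 28 — the last one ≤ 31 is the 28th.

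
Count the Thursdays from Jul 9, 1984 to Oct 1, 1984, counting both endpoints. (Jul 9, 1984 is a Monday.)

12

Jul 9, 1984 is a Monday; the first Thursday on or after it is Jul 12, 1984 (3 days later).
From Jul 12, 1984 to Oct 1, 1984: 19 + 31 + 30 + 1 = 81 days (rest of Jul, Aug, Sep, Oct).
81 ÷ 7 = 11 full weeks with remainder 4, so 11 more Thursdays after the first → 12.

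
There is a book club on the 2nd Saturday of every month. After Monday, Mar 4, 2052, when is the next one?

Mar 2052 starts on a Friday; its first Saturday is the 2nd, so the 2nd Saturday is the 9th — Mar 9, 2052.
Mar 9, 2052 is after Mar 4, 2052, so that is the next one.

Mar 9, 2052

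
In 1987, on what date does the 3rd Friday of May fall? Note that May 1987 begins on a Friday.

1987-05-15

May 1987 begins on a Friday, so the first Friday is May 1.
The 3rd Friday is 2 weeks later: 1 + 14 = 15.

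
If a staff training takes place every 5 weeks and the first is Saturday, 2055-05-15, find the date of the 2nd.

2055-06-19

The 2nd occurrence is 1 interval after the first: 1 × 35 = 35 days after 2055-05-15.
May has 31 days — 16 days to the end of May leaves 19.
19 days into June → 2055-06-19.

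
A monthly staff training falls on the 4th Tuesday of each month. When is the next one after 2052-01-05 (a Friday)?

January 2052 starts on a Monday; its first Tuesday is the 2nd, so the 4th Tuesday is the 23rd — 2052-01-23.
2052-01-23 is after 2052-01-05, so that is the next one.

2052-01-23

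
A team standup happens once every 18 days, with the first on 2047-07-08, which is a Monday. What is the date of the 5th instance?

The 5th occurrence is 4 intervals after the first: 4 × 18 = 72 days after 2047-07-08.
July has 31 days — 23 days to the end of July leaves 49.
August has 31 days (18 left).
18 days into September → 2047-09-18.

2047-09-18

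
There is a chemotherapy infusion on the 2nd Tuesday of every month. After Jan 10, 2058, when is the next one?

Jan 2058 starts on a Tuesday; its first Tuesday is the 1st, so the 2nd Tuesday is the 8th — Jan 8, 2058.
That is not after Jan 10, 2058, so look at Feb 2058.
Feb 2058 starts on a Friday; its first Tuesday is the 5th, so the 2nd Tuesday is the 12th — Feb 12, 2058.

Feb 12, 2058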